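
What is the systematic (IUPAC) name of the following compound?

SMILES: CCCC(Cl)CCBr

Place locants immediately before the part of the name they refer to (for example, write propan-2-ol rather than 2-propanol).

The longest carbon chain is 6 atoms: the parent is hexane.
The numbering direction is chosen so that the substituent locant set {1,3} is lower than {4,6} at the first point of difference.
With this numbering: a bromo group at C-1; a chloro group at C-3.
Prefixes are listed alphabetically: bromo, chloro.
Assembling the pieces gives 1-bromo-3-chlorohexane.

1-bromo-3-chlorohexane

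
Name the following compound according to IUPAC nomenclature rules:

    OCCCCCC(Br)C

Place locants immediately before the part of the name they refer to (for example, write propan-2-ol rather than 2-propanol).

6-bromoheptan-1-ol

The longest carbon chain that includes the –OH group has 7 carbons, so the parent hydride is heptane.
The principal characteristic group is an alcohol (–OH), named with the suffix -ol.
The numbering direction is chosen so that numbering from this end puts the hydroxyl group at C-1 rather than C-7.
With this numbering: the hydroxyl at C-1; a bromo group at C-6.
Assembling the pieces gives 6-bromoheptan-1-ol.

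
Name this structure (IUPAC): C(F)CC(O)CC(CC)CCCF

Counting along the main chain through the –OH group gives 8 carbons: the parent is octane.
The principal characteristic group is an alcohol (–OH), named with the suffix -ol.
Number the chain so that numbering from this end puts the hydroxyl group at C-3 rather than C-6.
That gives the hydroxyl at C-3; an ethyl group at C-5; fluoro groups at C-1 and C-8.
Prefixes are listed alphabetically: ethyl, fluoro.
Assembling the pieces gives 5-ethyl-1,8-difluorooctan-3-ol.

5-ethyl-1,8-difluorooctan-3-ol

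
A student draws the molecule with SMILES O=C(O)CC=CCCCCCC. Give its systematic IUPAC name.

Counting along the main chain through the –COOH group and the multiple bond gives 10 carbons: the parent is decane.
A carboxylic acid (terminal –COOH) is the principal characteristic group, giving the suffix -oic acid.
There is one C=C double bond, indicated by the ending -ene.
The numbering direction is chosen so that the carboxylic acid carbon is C-1 by definition.
This places the double bond between C-3 and C-4.
Putting it together: dec-3-enoic acid.

dec-3-enoic acid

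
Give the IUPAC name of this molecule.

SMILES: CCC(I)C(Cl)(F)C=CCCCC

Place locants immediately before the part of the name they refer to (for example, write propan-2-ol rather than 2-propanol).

4-chloro-4-fluoro-3-iododec-5-ene

The longest chain bearing the multiple bond is 10 carbons long (decane).
The chain contains a C=C double bond, so the unsaturation ending is -ene.
Number the chain so that the substituent locant set {3,4,4} is lower than {7,7,8} at the first point of difference.
That gives the double bond between C-5 and C-6; a chloro group at C-4; a fluoro group at C-4; an iodo group at C-3.
The substituents are ordered alphabetically, ignoring any di-/tri- multipliers.
Putting it together: 4-chloro-4-fluoro-3-iododec-5-ene.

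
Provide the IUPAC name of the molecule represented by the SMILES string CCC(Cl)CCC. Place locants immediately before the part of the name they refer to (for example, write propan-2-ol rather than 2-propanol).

The longest carbon chain is 6 atoms: the parent is hexane.
The numbering direction is chosen so that the substituent locant set {3} is lower than {4} at the first point of difference.
This places a chloro group at C-3.
The name is 3-chlorohexane.

3-chlorohexane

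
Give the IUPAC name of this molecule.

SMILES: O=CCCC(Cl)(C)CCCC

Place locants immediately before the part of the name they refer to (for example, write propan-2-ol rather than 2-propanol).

4-chloro-4-methyloctanal

Counting along the main chain through the –CHO group gives 8 carbons: the parent is octane.
The principal characteristic group is an aldehyde (terminal –CHO), named with the suffix -al.
The numbering direction is chosen so that the aldehyde carbon is C-1 by definition.
That gives a chloro group at C-4; a methyl group at C-4.
Substituent prefixes are cited in alphabetical order (multiplying prefixes like di-/tri- are ignored for ordering).
Assembling the pieces gives 4-chloro-4-methyloctanal.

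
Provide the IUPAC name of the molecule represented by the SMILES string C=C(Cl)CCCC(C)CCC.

The longest carbon chain that includes the multiple bond has 9 carbons, so the parent hydride is nonane.
A C=C double bond in the chain gives the infix -ene-.
The numbering direction is chosen so that numbering from this end puts the double bond at C-1 rather than C-8.
With this numbering: the double bond between C-1 and C-2; a chloro group at C-2; a methyl group at C-6.
Prefixes are listed alphabetically: chloro, methyl.
Putting it together: 2-chloro-6-methylnon-1-ene.

2-chloro-6-methylnon-1-ene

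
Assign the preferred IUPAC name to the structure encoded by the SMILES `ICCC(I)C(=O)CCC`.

The longest chain bearing the carbonyl is 7 carbons long (heptane).
A ketone (C=O on an internal carbon) is the principal characteristic group, giving the suffix -one.
Choose the numbering such that the substituent locant set {1,3} is lower than {5,7} at the first point of difference.
With this numbering: the carbonyl at C-4; iodo groups at C-1 and C-3.
The name is 1,3-diiodoheptan-4-one.

1,3-diiodoheptan-4-one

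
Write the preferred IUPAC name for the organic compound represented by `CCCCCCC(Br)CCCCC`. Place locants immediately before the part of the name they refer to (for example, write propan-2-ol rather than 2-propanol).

The longest continuous carbon chain has 12 atoms, so the parent hydride is dodecane.
The numbering direction is chosen so that the substituent locant set {6} is lower than {7} at the first point of difference.
With this numbering: a bromo group at C-6.
Putting it together: 6-bromododecane.

6-bromododecane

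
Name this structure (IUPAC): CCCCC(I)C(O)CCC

5-iodononan-4-ol

The longest chain bearing the –OH group is 9 carbons long (nonane).
The principal characteristic group is an alcohol (–OH), named with the suffix -ol.
Number the chain so that numbering from this end puts the hydroxyl group at C-4 rather than C-6.
That gives the hydroxyl at C-4; an iodo group at C-5.
Putting it together: 5-iodononan-4-ol.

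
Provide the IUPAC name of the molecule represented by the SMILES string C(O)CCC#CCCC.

The longest carbon chain that includes the –OH group and the multiple bond has 8 carbons, so the parent hydride is octane.
The principal characteristic group is an alcohol (–OH), named with the suffix -ol.
There is one C≡C triple bond, indicated by the ending -yne.
Number the chain so that numbering from this end puts the hydroxyl group at C-1 rather than C-8.
That gives the hydroxyl at C-1; the triple bond between C-4 and C-5.
Putting it together: oct-4-yn-1-ol.

oct-4-yn-1-ol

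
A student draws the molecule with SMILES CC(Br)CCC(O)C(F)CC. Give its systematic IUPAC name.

Counting along the main chain through the –OH group gives 8 carbons: the parent is octane.
The highest-priority functional group is an alcohol (–OH), so the name ends in -ol.
The numbering direction is chosen so that numbering from this end puts the hydroxyl group at C-4 rather than C-5.
That gives the hydroxyl at C-4; a bromo group at C-7; a fluoro group at C-3.
The substituents are ordered alphabetically, ignoring any di-/tri- multipliers.
The name is 7-bromo-3-fluorooctan-4-ol.

7-bromo-3-fluorooctan-4-ol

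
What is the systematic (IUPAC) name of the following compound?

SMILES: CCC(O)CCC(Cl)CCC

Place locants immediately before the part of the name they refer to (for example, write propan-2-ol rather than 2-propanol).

The longest chain bearing the –OH group is 9 carbons long (nonane).
The principal characteristic group is an alcohol (–OH), named with the suffix -ol.
Number the chain so that numbering from this end puts the hydroxyl group at C-3 rather than C-7.
That gives the hydroxyl at C-3; a chloro group at C-6.
Assembling the pieces gives 6-chlorononan-3-ol.

6-chlorononan-3-ol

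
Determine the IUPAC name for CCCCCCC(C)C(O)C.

3-methylnonan-2-ol

The longest chain bearing the –OH group is 9 carbons long (nonane).
An alcohol (–OH) is the principal characteristic group, giving the suffix -ol.
Number the chain so that numbering from this end puts the hydroxyl group at C-2 rather than C-8.
This places the hydroxyl at C-2; a methyl group at C-3.
Assembling the pieces gives 3-methylnonan-2-ol.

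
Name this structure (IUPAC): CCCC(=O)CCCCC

nonan-4-one

The longest carbon chain that includes the carbonyl has 9 carbons, so the parent hydride is nonane.
The highest-priority functional group is a ketone (C=O on an internal carbon), so the name ends in -one.
The numbering direction is chosen so that numbering from this end puts the carbonyl group at C-4 rather than C-6.
This places the carbonyl at C-4.
The name is nonan-4-one.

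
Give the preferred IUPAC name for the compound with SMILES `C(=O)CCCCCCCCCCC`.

Counting along the main chain through the –CHO group gives 12 carbons: the parent is dodecane.
The principal characteristic group is an aldehyde (terminal –CHO), named with the suffix -al.
The numbering direction is chosen so that the aldehyde carbon is C-1 by definition.
Putting it together: dodecanal.

dodecanal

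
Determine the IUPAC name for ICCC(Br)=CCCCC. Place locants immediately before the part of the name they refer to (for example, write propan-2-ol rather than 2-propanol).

3-bromo-1-iodooct-3-ene

The longest carbon chain that includes the multiple bond has 8 carbons, so the parent hydride is octane.
There is one C=C double bond, indicated by the ending -ene.
Number the chain so that numbering from this end puts the double bond at C-3 rather than C-5.
With this numbering: the double bond between C-3 and C-4; a bromo group at C-3; an iodo group at C-1.
Prefixes are listed alphabetically: bromo, iodo.
The name is 3-bromo-1-iodooct-3-ene.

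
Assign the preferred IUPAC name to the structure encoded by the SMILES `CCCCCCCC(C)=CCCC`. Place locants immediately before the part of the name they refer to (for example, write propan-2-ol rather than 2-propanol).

5-methyldodec-4-ene

Counting along the main chain through the multiple bond gives 12 carbons: the parent is dodecane.
There is one C=C double bond, indicated by the ending -ene.
Number the chain so that numbering from this end puts the double bond at C-4 rather than C-8.
That gives the double bond between C-4 and C-5; a methyl group at C-5.
Assembling the pieces gives 5-methyldodec-4-ene.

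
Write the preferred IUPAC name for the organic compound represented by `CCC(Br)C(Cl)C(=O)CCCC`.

The longest chain bearing the carbonyl is 9 carbons long (nonane).
The highest-priority functional group is a ketone (C=O on an internal carbon), so the name ends in -one.
Number the chain so that the substituent locant set {3,4} is lower than {6,7} at the first point of difference.
With this numbering: the carbonyl at C-5; a bromo group at C-3; a chloro group at C-4.
The substituents are ordered alphabetically, ignoring any di-/tri- multipliers.
The name is 3-bromo-4-chlorononan-5-one.

3-bromo-4-chlorononan-5-one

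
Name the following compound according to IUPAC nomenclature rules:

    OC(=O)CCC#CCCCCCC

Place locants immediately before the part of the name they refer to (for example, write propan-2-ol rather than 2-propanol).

Counting along the main chain through the –COOH group and the multiple bond gives 11 carbons: the parent is undecane.
A carboxylic acid (terminal –COOH) is the principal characteristic group, giving the suffix -oic acid.
A C≡C triple bond in the chain gives the infix -yne-.
Choose the numbering such that the carboxylic acid carbon is C-1 by definition.
That gives the triple bond between C-4 and C-5.
Assembling the pieces gives undec-4-ynoic acid.

undec-4-ynoic acid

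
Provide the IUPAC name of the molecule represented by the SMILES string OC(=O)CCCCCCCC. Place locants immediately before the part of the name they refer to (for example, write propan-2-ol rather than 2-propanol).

nonanoic acid

Counting along the main chain through the –COOH group gives 9 carbons: the parent is nonane.
A carboxylic acid (terminal –COOH) is the principal characteristic group, giving the suffix -oic acid.
Choose the numbering such that the carboxylic acid carbon is C-1 by definition.
Assembling the pieces gives nonanoic acid.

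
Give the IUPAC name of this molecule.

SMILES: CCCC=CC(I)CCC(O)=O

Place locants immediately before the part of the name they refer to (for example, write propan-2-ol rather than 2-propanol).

4-iodonon-5-enoic acid

The longest chain bearing the –COOH group and the multiple bond is 9 carbons long (nonane).
The highest-priority functional group is a carboxylic acid (terminal –COOH), so the name ends in -oic acid.
There is one C=C double bond, indicated by the ending -ene.
The numbering direction is chosen so that the carboxylic acid carbon is C-1 by definition.
With this numbering: the double bond between C-5 and C-6; an iodo group at C-4.
The name is 4-iodonon-5-enoic acid.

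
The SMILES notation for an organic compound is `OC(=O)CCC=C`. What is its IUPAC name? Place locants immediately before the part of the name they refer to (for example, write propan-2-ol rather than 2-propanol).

Counting along the main chain through the –COOH group and the multiple bond gives 5 carbons: the parent is pentane.
A carboxylic acid (terminal –COOH) is the principal characteristic group, giving the suffix -oic acid.
A C=C double bond in the chain gives the infix -ene-.
Number the chain so that the carboxylic acid carbon is C-1 by definition.
With this numbering: the double bond between C-4 and C-5.
Putting it together: pent-4-enoic acid.

pent-4-enoic acid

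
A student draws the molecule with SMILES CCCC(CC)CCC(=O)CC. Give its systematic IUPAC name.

6-ethylnonan-3-one

The longest chain bearing the carbonyl is 9 carbons long (nonane).
The highest-priority functional group is a ketone (C=O on an internal carbon), so the name ends in -one.
The numbering direction is chosen so that numbering from this end puts the carbonyl group at C-3 rather than C-7.
With this numbering: the carbonyl at C-3; an ethyl group at C-6.
Assembling the pieces gives 6-ethylnonan-3-one.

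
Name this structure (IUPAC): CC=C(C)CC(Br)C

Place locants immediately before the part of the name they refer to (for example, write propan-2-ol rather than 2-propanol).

5-bromo-3-methylhex-2-ene

Counting along the main chain through the multiple bond gives 6 carbons: the parent is hexane.
A C=C double bond in the chain gives the infix -ene-.
The numbering direction is chosen so that numbering from this end puts the double bond at C-2 rather than C-4.
With this numbering: the double bond between C-2 and C-3; a bromo group at C-5; a methyl group at C-3.
The substituents are ordered alphabetically, ignoring any di-/tri- multipliers.
Assembling the pieces gives 5-bromo-3-methylhex-2-ene.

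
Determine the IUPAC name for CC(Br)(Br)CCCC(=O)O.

5,5-dibromohexanoic acid

Counting along the main chain through the –COOH group gives 6 carbons: the parent is hexane.
A carboxylic acid (terminal –COOH) is the principal characteristic group, giving the suffix -oic acid.
The numbering direction is chosen so that the carboxylic acid carbon is C-1 by definition.
That gives two bromo groups at C-5.
Putting it together: 5,5-dibromohexanoic acid.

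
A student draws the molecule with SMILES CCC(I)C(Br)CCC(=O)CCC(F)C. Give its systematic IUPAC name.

The longest chain bearing the carbonyl is 11 carbons long (undecane).
A ketone (C=O on an internal carbon) is the principal characteristic group, giving the suffix -one.
Number the chain so that numbering from this end puts the carbonyl group at C-5 rather than C-7.
With this numbering: the carbonyl at C-5; a bromo group at C-8; a fluoro group at C-2; an iodo group at C-9.
The substituents are ordered alphabetically, ignoring any di-/tri- multipliers.
The name is 8-bromo-2-fluoro-9-iodoundecan-5-one.

8-bromo-2-fluoro-9-iodoundecan-5-one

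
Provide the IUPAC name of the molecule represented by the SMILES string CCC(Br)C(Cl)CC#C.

Counting along the main chain through the multiple bond gives 7 carbons: the parent is heptane.
A C≡C triple bond in the chain gives the infix -yne-.
Number the chain so that numbering from this end puts the triple bond at C-1 rather than C-6.
This places the triple bond between C-1 and C-2; a bromo group at C-5; a chloro group at C-4.
Prefixes are listed alphabetically: bromo, chloro.
Assembling the pieces gives 5-bromo-4-chlorohept-1-yne.

5-bromo-4-chlorohept-1-yne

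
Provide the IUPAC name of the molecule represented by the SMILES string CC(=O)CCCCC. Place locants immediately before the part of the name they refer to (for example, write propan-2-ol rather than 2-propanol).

Counting along the main chain through the carbonyl gives 7 carbons: the parent is heptane.
A ketone (C=O on an internal carbon) is the principal characteristic group, giving the suffix -one.
The numbering direction is chosen so that numbering from this end puts the carbonyl group at C-2 rather than C-6.
With this numbering: the carbonyl at C-2.
The name is heptan-2-one.

heptan-2-one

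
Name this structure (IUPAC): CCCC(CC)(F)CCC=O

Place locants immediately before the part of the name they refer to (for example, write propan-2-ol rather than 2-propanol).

Counting along the main chain through the –CHO group gives 7 carbons: the parent is heptane.
The highest-priority functional group is an aldehyde (terminal –CHO), so the name ends in -al.
Number the chain so that the aldehyde carbon is C-1 by definition.
With this numbering: an ethyl group at C-4; a fluoro group at C-4.
The substituents are ordered alphabetically, ignoring any di-/tri- multipliers.
The name is 4-ethyl-4-fluoroheptanal.

4-ethyl-4-fluoroheptanal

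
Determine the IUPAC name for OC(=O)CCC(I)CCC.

The longest carbon chain that includes the –COOH group has 7 carbons, so the parent hydride is heptane.
A carboxylic acid (terminal –COOH) is the principal characteristic group, giving the suffix -oic acid.
Choose the numbering such that the carboxylic acid carbon is C-1 by definition.
That gives an iodo group at C-4.
Assembling the pieces gives 4-iodoheptanoic acid.

4-iodoheptanoic acid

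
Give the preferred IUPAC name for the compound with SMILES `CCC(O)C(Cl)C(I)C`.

The longest carbon chain that includes the –OH group has 6 carbons, so the parent hydride is hexane.
The highest-priority functional group is an alcohol (–OH), so the name ends in -ol.
The numbering direction is chosen so that numbering from this end puts the hydroxyl group at C-3 rather than C-4.
That gives the hydroxyl at C-3; a chloro group at C-4; an iodo group at C-5.
The substituents are ordered alphabetically, ignoring any di-/tri- multipliers.
Assembling the pieces gives 4-chloro-5-iodohexan-3-ol.

4-chloro-5-iodohexan-3-ol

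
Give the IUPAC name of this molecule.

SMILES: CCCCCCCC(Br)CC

The longest continuous carbon chain has 10 atoms, so the parent hydride is decane.
Choose the numbering such that the substituent locant set {3} is lower than {8} at the first point of difference.
That gives a bromo group at C-3.
Putting it together: 3-bromodecane.

3-bromodecane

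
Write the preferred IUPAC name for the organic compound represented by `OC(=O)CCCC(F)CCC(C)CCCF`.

5,11-difluoro-8-methylundecanoic acid

The longest chain bearing the –COOH group is 11 carbons long (undecane).
A carboxylic acid (terminal –COOH) is the principal characteristic group, giving the suffix -oic acid.
Number the chain so that the carboxylic acid carbon is C-1 by definition.
That gives fluoro groups at C-5 and C-11; a methyl group at C-8.
Substituent prefixes are cited in alphabetical order (multiplying prefixes like di-/tri- are ignored for ordering).
Assembling the pieces gives 5,11-difluoro-8-methylundecanoic acid.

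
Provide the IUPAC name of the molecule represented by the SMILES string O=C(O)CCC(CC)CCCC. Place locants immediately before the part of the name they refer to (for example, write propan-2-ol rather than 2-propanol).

4-ethyloctanoic acid

The longest carbon chain that includes the –COOH group has 8 carbons, so the parent hydride is octane.
The highest-priority functional group is a carboxylic acid (terminal –COOH), so the name ends in -oic acid.
Number the chain so that the carboxylic acid carbon is C-1 by definition.
With this numbering: an ethyl group at C-4.
Putting it together: 4-ethyloctanoic acid.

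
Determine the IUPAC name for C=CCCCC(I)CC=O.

3-iodooct-7-enal

The longest chain bearing the –CHO group and the multiple bond is 8 carbons long (octane).
An aldehyde (terminal –CHO) is the principal characteristic group, giving the suffix -al.
There is one C=C double bond, indicated by the ending -ene.
The numbering direction is chosen so that the aldehyde carbon is C-1 by definition.
That gives the double bond between C-7 and C-8; an iodo group at C-3.
Assembling the pieces gives 3-iodooct-7-enal.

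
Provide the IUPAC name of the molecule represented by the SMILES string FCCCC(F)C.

1,4-difluoropentane

The longest carbon chain is 5 atoms: the parent is pentane.
The numbering direction is chosen so that the substituent locant set {1,4} is lower than {2,5} at the first point of difference.
This places fluoro groups at C-1 and C-4.
The name is 1,4-difluoropentane.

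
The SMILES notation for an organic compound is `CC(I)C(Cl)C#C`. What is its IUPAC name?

3-chloro-4-iodopent-1-yne

Counting along the main chain through the multiple bond gives 5 carbons: the parent is pentane.
There is one C≡C triple bond, indicated by the ending -yne.
The numbering direction is chosen so that numbering from this end puts the triple bond at C-1 rather than C-4.
This places the triple bond between C-1 and C-2; a chloro group at C-3; an iodo group at C-4.
The substituents are ordered alphabetically, ignoring any di-/tri- multipliers.
Putting it together: 3-chloro-4-iodopent-1-yne.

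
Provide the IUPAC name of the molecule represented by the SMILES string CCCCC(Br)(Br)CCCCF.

The longest carbon chain is 9 atoms: the parent is nonane.
The numbering direction is chosen so that the substituent locant set {1,5,5} is lower than {5,5,9} at the first point of difference.
This places two bromo groups at C-5; a fluoro group at C-1.
Prefixes are listed alphabetically: bromo, fluoro.
Assembling the pieces gives 5,5-dibromo-1-fluorononane.

5,5-dibromo-1-fluorononane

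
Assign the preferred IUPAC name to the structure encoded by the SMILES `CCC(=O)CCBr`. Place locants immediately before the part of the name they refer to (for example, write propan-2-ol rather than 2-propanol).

1-bromopentan-3-one

Counting along the main chain through the carbonyl gives 5 carbons: the parent is pentane.
A ketone (C=O on an internal carbon) is the principal characteristic group, giving the suffix -one.
Choose the numbering such that the substituent locant set {1} is lower than {5} at the first point of difference.
With this numbering: the carbonyl at C-3; a bromo group at C-1.
Putting it together: 1-bromopentan-3-one.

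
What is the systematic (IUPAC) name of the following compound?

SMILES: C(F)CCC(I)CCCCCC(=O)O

10-fluoro-7-iododecanoic acid

Counting along the main chain through the –COOH group gives 10 carbons: the parent is decane.
A carboxylic acid (terminal –COOH) is the principal characteristic group, giving the suffix -oic acid.
The numbering direction is chosen so that the carboxylic acid carbon is C-1 by definition.
That gives a fluoro group at C-10; an iodo group at C-7.
The substituents are ordered alphabetically, ignoring any di-/tri- multipliers.
Putting it together: 10-fluoro-7-iododecanoic acid.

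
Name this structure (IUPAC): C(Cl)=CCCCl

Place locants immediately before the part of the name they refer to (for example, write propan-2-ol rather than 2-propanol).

The longest chain bearing the multiple bond is 4 carbons long (butane).
There is one C=C double bond, indicated by the ending -ene.
Number the chain so that numbering from this end puts the double bond at C-1 rather than C-3.
That gives the double bond between C-1 and C-2; chloro groups at C-1 and C-4.
The name is 1,4-dichlorobut-1-ene.

1,4-dichlorobut-1-ene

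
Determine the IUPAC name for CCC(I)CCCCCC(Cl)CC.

The longest continuous carbon chain has 11 atoms, so the parent hydride is undecane.
Choose the numbering such that the locant sets are identical either way, so the alphabetically earlier chloro substituent takes the lower locant (3 rather than 9).
That gives a chloro group at C-3; an iodo group at C-9.
Substituent prefixes are cited in alphabetical order (multiplying prefixes like di-/tri- are ignored for ordering).
The name is 3-chloro-9-iodoundecane.

3-chloro-9-iodoundecane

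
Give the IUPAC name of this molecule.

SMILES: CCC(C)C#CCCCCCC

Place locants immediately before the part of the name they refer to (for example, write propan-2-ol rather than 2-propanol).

The longest chain bearing the multiple bond is 11 carbons long (undecane).
There is one C≡C triple bond, indicated by the ending -yne.
Number the chain so that numbering from this end puts the triple bond at C-4 rather than C-7.
This places the triple bond between C-4 and C-5; a methyl group at C-3.
The name is 3-methylundec-4-yne.

3-methylundec-4-yne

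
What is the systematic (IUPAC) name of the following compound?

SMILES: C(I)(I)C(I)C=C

Counting along the main chain through the multiple bond gives 4 carbons: the parent is butane.
There is one C=C double bond, indicated by the ending -ene.
Number the chain so that numbering from this end puts the double bond at C-1 rather than C-3.
With this numbering: the double bond between C-1 and C-2; iodo groups at C-3 and C-4 (×2).
Putting it together: 3,4,4-triiodobut-1-ene.

3,4,4-triiodobut-1-ene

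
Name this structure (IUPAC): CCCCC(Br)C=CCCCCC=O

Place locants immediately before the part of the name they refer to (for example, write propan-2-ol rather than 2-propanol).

8-bromododec-6-enal

The longest chain bearing the –CHO group and the multiple bond is 12 carbons long (dodecane).
The highest-priority functional group is an aldehyde (terminal –CHO), so the name ends in -al.
A C=C double bond in the chain gives the infix -ene-.
The numbering direction is chosen so that the aldehyde carbon is C-1 by definition.
This places the double bond between C-6 and C-7; a bromo group at C-8.
Putting it together: 8-bromododec-6-enal.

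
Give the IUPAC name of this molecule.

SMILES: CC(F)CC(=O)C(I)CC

Counting along the main chain through the carbonyl gives 7 carbons: the parent is heptane.
The highest-priority functional group is a ketone (C=O on an internal carbon), so the name ends in -one.
The numbering direction is chosen so that the substituent locant set {2,5} is lower than {3,6} at the first point of difference.
That gives the carbonyl at C-4; a fluoro group at C-2; an iodo group at C-5.
The substituents are ordered alphabetically, ignoring any di-/tri- multipliers.
Assembling the pieces gives 2-fluoro-5-iodoheptan-4-one.

2-fluoro-5-iodoheptan-4-one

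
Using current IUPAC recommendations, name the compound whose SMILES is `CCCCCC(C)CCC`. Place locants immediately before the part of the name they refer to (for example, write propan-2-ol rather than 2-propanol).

The longest carbon chain is 9 atoms: the parent is nonane.
Choose the numbering such that the substituent locant set {4} is lower than {6} at the first point of difference.
With this numbering: a methyl group at C-4.
The name is 4-methylnonane.

4-methylnonane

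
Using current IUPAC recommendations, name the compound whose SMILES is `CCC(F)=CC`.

3-fluoropent-2-ene

The longest carbon chain that includes the multiple bond has 5 carbons, so the parent hydride is pentane.
A C=C double bond in the chain gives the infix -ene-.
Choose the numbering such that numbering from this end puts the double bond at C-2 rather than C-3.
With this numbering: the double bond between C-2 and C-3; a fluoro group at C-3.
Assembling the pieces gives 3-fluoropent-2-ene.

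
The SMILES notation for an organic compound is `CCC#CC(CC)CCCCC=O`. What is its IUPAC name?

6-ethyldec-7-ynal

The longest carbon chain that includes the –CHO group and the multiple bond has 10 carbons, so the parent hydride is decane.
An aldehyde (terminal –CHO) is the principal characteristic group, giving the suffix -al.
A C≡C triple bond in the chain gives the infix -yne-.
Choose the numbering such that the aldehyde carbon is C-1 by definition.
That gives the triple bond between C-7 and C-8; an ethyl group at C-6.
The name is 6-ethyldec-7-ynal.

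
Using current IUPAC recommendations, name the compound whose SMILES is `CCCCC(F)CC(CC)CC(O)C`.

The longest chain bearing the –OH group is 10 carbons long (decane).
The principal characteristic group is an alcohol (–OH), named with the suffix -ol.
The numbering direction is chosen so that numbering from this end puts the hydroxyl group at C-2 rather than C-9.
With this numbering: the hydroxyl at C-2; an ethyl group at C-4; a fluoro group at C-6.
The substituents are ordered alphabetically, ignoring any di-/tri- multipliers.
Putting it together: 4-ethyl-6-fluorodecan-2-ol.

4-ethyl-6-fluorodecan-2-ol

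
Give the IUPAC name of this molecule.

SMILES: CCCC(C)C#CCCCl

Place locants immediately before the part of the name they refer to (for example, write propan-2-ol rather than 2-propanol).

1-chloro-5-methyloct-3-yne

Counting along the main chain through the multiple bond gives 8 carbons: the parent is octane.
The chain contains a C≡C triple bond, so the unsaturation ending is -yne.
The numbering direction is chosen so that numbering from this end puts the triple bond at C-3 rather than C-5.
With this numbering: the triple bond between C-3 and C-4; a chloro group at C-1; a methyl group at C-5.
Prefixes are listed alphabetically: chloro, methyl.
Assembling the pieces gives 1-chloro-5-methyloct-3-yne.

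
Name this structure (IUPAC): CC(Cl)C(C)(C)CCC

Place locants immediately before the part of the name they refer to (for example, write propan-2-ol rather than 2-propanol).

The parent chain contains 6 carbons (hexane).
The numbering direction is chosen so that the substituent locant set {2,3,3} is lower than {4,4,5} at the first point of difference.
This places a chloro group at C-2; two methyl groups at C-3.
Prefixes are listed alphabetically: chloro, methyl.
Assembling the pieces gives 2-chloro-3,3-dimethylhexane.

2-chloro-3,3-dimethylhexane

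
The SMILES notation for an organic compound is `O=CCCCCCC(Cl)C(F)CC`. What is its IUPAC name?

7-chloro-8-fluorodecanal

The longest chain bearing the –CHO group is 10 carbons long (decane).
The principal characteristic group is an aldehyde (terminal –CHO), named with the suffix -al.
The numbering direction is chosen so that the aldehyde carbon is C-1 by definition.
That gives a chloro group at C-7; a fluoro group at C-8.
Prefixes are listed alphabetically: chloro, fluoro.
The name is 7-chloro-8-fluorodecanal.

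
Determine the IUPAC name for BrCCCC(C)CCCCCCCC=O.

12-bromo-9-methyldodecanal

Counting along the main chain through the –CHO group gives 12 carbons: the parent is dodecane.
An aldehyde (terminal –CHO) is the principal characteristic group, giving the suffix -al.
The numbering direction is chosen so that the aldehyde carbon is C-1 by definition.
With this numbering: a bromo group at C-12; a methyl group at C-9.
Prefixes are listed alphabetically: bromo, methyl.
Putting it together: 12-bromo-9-methyldodecanal.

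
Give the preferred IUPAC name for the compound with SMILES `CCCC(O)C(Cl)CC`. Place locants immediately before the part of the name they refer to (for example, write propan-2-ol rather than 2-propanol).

3-chloroheptan-4-ol

The longest carbon chain that includes the –OH group has 7 carbons, so the parent hydride is heptane.
The principal characteristic group is an alcohol (–OH), named with the suffix -ol.
Choose the numbering such that the substituent locant set {3} is lower than {5} at the first point of difference.
That gives the hydroxyl at C-4; a chloro group at C-3.
Assembling the pieces gives 3-chloroheptan-4-ol.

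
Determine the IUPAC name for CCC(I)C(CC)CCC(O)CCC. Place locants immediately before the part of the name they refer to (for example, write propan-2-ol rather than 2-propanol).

The longest carbon chain that includes the –OH group has 10 carbons, so the parent hydride is decane.
The highest-priority functional group is an alcohol (–OH), so the name ends in -ol.
Number the chain so that numbering from this end puts the hydroxyl group at C-4 rather than C-7.
With this numbering: the hydroxyl at C-4; an ethyl group at C-7; an iodo group at C-8.
The substituents are ordered alphabetically, ignoring any di-/tri- multipliers.
Putting it together: 7-ethyl-8-iododecan-4-ol.

7-ethyl-8-iododecan-4-ol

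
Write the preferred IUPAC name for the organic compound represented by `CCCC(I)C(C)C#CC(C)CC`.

7-iodo-3,6-dimethyldec-4-yne

The longest chain bearing the multiple bond is 10 carbons long (decane).
There is one C≡C triple bond, indicated by the ending -yne.
The numbering direction is chosen so that numbering from this end puts the triple bond at C-4 rather than C-6.
That gives the triple bond between C-4 and C-5; an iodo group at C-7; methyl groups at C-3 and C-6.
Substituent prefixes are cited in alphabetical order (multiplying prefixes like di-/tri- are ignored for ordering).
Assembling the pieces gives 7-iodo-3,6-dimethyldec-4-yne.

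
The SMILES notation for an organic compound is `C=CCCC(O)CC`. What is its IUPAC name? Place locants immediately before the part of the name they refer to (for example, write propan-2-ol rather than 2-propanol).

hept-6-en-3-ol

The longest chain bearing the –OH group and the multiple bond is 7 carbons long (heptane).
The principal characteristic group is an alcohol (–OH), named with the suffix -ol.
There is one C=C double bond, indicated by the ending -ene.
Number the chain so that numbering from this end puts the hydroxyl group at C-3 rather than C-5.
That gives the hydroxyl at C-3; the double bond between C-6 and C-7.
Putting it together: hept-6-en-3-ol.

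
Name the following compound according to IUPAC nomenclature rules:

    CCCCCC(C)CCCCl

The parent chain contains 9 carbons (nonane).
The numbering direction is chosen so that the substituent locant set {1,4} is lower than {6,9} at the first point of difference.
This places a chloro group at C-1; a methyl group at C-4.
The substituents are ordered alphabetically, ignoring any di-/tri- multipliers.
Putting it together: 1-chloro-4-methylnonane.

1-chloro-4-methylnonane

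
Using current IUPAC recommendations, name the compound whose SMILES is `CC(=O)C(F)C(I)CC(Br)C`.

6-bromo-3-fluoro-4-iodoheptan-2-one

The longest carbon chain that includes the carbonyl has 7 carbons, so the parent hydride is heptane.
A ketone (C=O on an internal carbon) is the principal characteristic group, giving the suffix -one.
Choose the numbering such that numbering from this end puts the carbonyl group at C-2 rather than C-6.
This places the carbonyl at C-2; a bromo group at C-6; a fluoro group at C-3; an iodo group at C-4.
Substituent prefixes are cited in alphabetical order (multiplying prefixes like di-/tri- are ignored for ordering).
Putting it together: 6-bromo-3-fluoro-4-iodoheptan-2-one.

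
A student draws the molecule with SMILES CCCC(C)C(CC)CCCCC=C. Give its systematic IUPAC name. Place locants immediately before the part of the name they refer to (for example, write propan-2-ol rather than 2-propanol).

7-ethyl-8-methylundec-1-ene

Counting along the main chain through the multiple bond gives 11 carbons: the parent is undecane.
The chain contains a C=C double bond, so the unsaturation ending is -ene.
Number the chain so that numbering from this end puts the double bond at C-1 rather than C-10.
This places the double bond between C-1 and C-2; an ethyl group at C-7; a methyl group at C-8.
Prefixes are listed alphabetically: ethyl, methyl.
Putting it together: 7-ethyl-8-methylundec-1-ene.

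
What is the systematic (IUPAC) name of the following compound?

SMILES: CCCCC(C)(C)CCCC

The parent chain contains 9 carbons (nonane).
Both numbering directions give the same locant set; either may be used.
This places two methyl groups at C-5.
The name is 5,5-dimethylnonane.

5,5-dimethylnonane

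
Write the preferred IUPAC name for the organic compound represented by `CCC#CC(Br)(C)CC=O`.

3-bromo-3-methylhept-4-ynal

Counting along the main chain through the –CHO group and the multiple bond gives 7 carbons: the parent is heptane.
An aldehyde (terminal –CHO) is the principal characteristic group, giving the suffix -al.
A C≡C triple bond in the chain gives the infix -yne-.
Choose the numbering such that the aldehyde carbon is C-1 by definition.
This places the triple bond between C-4 and C-5; a bromo group at C-3; a methyl group at C-3.
The substituents are ordered alphabetically, ignoring any di-/tri- multipliers.
Putting it together: 3-bromo-3-methylhept-4-ynal.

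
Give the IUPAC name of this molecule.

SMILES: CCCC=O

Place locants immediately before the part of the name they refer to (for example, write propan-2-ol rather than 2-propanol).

The longest carbon chain that includes the –CHO group has 4 carbons, so the parent hydride is butane.
The principal characteristic group is an aldehyde (terminal –CHO), named with the suffix -al.
Choose the numbering such that the aldehyde carbon is C-1 by definition.
Assembling the pieces gives butanal.

butanal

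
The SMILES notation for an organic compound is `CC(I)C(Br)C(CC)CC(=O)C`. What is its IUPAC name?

5-bromo-4-ethyl-6-iodoheptan-2-one

The longest carbon chain that includes the carbonyl has 7 carbons, so the parent hydride is heptane.
The highest-priority functional group is a ketone (C=O on an internal carbon), so the name ends in -one.
Choose the numbering such that numbering from this end puts the carbonyl group at C-2 rather than C-6.
That gives the carbonyl at C-2; a bromo group at C-5; an ethyl group at C-4; an iodo group at C-6.
The substituents are ordered alphabetically, ignoring any di-/tri- multipliers.
Assembling the pieces gives 5-bromo-4-ethyl-6-iodoheptan-2-one.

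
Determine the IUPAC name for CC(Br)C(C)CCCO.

5-bromo-4-methylhexan-1-ol

The longest carbon chain that includes the –OH group has 6 carbons, so the parent hydride is hexane.
An alcohol (–OH) is the principal characteristic group, giving the suffix -ol.
Choose the numbering such that numbering from this end puts the hydroxyl group at C-1 rather than C-6.
That gives the hydroxyl at C-1; a bromo group at C-5; a methyl group at C-4.
Substituent prefixes are cited in alphabetical order (multiplying prefixes like di-/tri- are ignored for ordering).
Putting it together: 5-bromo-4-methylhexan-1-ol.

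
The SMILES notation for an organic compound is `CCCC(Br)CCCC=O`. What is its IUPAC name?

Counting along the main chain through the –CHO group gives 8 carbons: the parent is octane.
The principal characteristic group is an aldehyde (terminal –CHO), named with the suffix -al.
Choose the numbering such that the aldehyde carbon is C-1 by definition.
This places a bromo group at C-5.
Putting it together: 5-bromooctanal.

5-bromooctanal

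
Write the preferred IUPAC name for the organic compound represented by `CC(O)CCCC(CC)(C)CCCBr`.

9-bromo-6-ethyl-6-methylnonan-2-ol

The longest carbon chain that includes the –OH group has 9 carbons, so the parent hydride is nonane.
An alcohol (–OH) is the principal characteristic group, giving the suffix -ol.
Number the chain so that numbering from this end puts the hydroxyl group at C-2 rather than C-8.
With this numbering: the hydroxyl at C-2; a bromo group at C-9; an ethyl group at C-6; a methyl group at C-6.
The substituents are ordered alphabetically, ignoring any di-/tri- multipliers.
Putting it together: 9-bromo-6-ethyl-6-methylnonan-2-ol.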